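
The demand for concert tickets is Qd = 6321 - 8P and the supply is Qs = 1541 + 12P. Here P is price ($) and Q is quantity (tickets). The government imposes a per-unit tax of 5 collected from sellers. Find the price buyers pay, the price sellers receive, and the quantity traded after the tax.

The tax drives a wedge P_b - P_s = 5. Substituting P_s = P_b - 5 into supply: Qs = 1481 + 12P_b.
Set Qd = Qs: 6321 - 8P_b = 1481 + 12P_b, so 4840 = 20P_b and P_b = 242.
Then P_s = 242 - 5 = 237 and Q = 6321 - 8(242) = 4385.

P_b = 242, P_s = 237, Q = 4385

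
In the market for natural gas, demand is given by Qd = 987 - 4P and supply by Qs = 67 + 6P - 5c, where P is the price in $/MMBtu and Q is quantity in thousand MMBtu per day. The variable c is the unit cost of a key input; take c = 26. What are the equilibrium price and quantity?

P* = 105, Q* = 567

With c = 26, supply is Qs = -63 + 6P.
Equating demand and supply, 987 - 4P = -63 + 6P gives 10P = 1050, so P* = 105.
From the demand curve, Q* = 987 - 4(105) = 567.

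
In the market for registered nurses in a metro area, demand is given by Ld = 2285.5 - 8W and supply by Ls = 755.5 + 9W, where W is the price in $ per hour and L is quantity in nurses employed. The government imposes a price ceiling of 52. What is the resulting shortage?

Evaluating both curves at the ceiling price 52 gives Ld = 1869.5, Ls = 1223.5.
Shortage = Ld - Ls = 1869.5 - 1223.5 = 646.

Shortage = 646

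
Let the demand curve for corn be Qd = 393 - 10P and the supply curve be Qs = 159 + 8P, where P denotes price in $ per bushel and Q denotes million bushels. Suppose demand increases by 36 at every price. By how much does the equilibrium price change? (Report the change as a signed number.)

ΔP = 2

The market clears where 393 - 10P = 159 + 8P. Rearranging, 18P = 234, hence P* = 13.
Plugging P* into demand: Q* = 393 - 10(13) = 263.
After the shift, demand is Qd = 429 - 10P.
Re-solving, 18P = 270 gives P = 15 and Q = 279.
ΔP = 15 - 13 = 2.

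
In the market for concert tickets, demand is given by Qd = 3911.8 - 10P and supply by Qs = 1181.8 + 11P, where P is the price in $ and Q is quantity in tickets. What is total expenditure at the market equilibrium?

Total expenditure = 339534

At equilibrium Qd = Qs, so 3911.8 - 10P = 1181.8 + 11P; collecting terms, 2730 = 21P and P* = 130.
Then Q* = 3911.8 - 10(130) = 2611.8.
Total expenditure = P* × Q* = 130 × 2611.8 = 339534.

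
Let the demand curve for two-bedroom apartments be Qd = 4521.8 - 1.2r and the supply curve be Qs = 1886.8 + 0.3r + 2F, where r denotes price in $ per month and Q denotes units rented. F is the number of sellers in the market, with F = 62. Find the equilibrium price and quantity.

With F = 62, supply is Qs = 2010.8 + 0.3r.
At equilibrium Qd = Qs, so 4521.8 - 1.2r = 2010.8 + 0.3r; collecting terms, 2511 = 1.5r and r* = 1674.
From the demand curve, Q* = 4521.8 - 1.2(1674) = 2513.

r* = 1674, Q* = 2513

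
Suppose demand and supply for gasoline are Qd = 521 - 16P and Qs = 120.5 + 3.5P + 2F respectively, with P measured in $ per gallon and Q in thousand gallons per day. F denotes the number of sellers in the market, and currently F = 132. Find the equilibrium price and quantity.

P* = 7, Q* = 409

With F = 132, supply is Qs = 384.5 + 3.5P.
Set Qd = Qs: 521 - 16P = 384.5 + 3.5P, so 136.5 = 19.5P and P* = 7.
Then Q* = 521 - 16(7) = 409.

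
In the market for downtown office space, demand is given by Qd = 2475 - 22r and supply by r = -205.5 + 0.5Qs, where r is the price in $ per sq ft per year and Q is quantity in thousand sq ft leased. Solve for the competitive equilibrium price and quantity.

r* = 86, Q* = 583

Inverting to quantity form: Qs = 411 + 2r.
The market clears where 2475 - 22r = 411 + 2r. Rearranging, 24r = 2064, hence r* = 86.
Plugging r* into demand: Q* = 2475 - 22(86) = 583.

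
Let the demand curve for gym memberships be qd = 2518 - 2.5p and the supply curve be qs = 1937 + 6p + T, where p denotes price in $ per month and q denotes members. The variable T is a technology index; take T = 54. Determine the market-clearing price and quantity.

With T = 54, supply is qs = 1991 + 6p.
The market clears where 2518 - 2.5p = 1991 + 6p. Rearranging, 8.5p = 527, hence p* = 62.
From the demand curve, q* = 2518 - 2.5(62) = 2363.

p* = 62, q* = 2363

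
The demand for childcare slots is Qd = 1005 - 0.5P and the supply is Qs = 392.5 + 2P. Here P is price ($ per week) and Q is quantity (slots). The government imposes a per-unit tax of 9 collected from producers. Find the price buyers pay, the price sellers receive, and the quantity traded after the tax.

Producers keep P_s = P_b - 9 per unit, so supply in terms of the buyer price is Qs = 374.5 + 2P_b.
Set Qd = Qs: 1005 - 0.5P_b = 374.5 + 2P_b, so 630.5 = 2.5P_b and P_b = 252.2.
Then P_s = 252.2 - 9 = 243.2 and Q = 1005 - 0.5(252.2) = 878.9.

P_b = 252.2, P_s = 243.2, Q = 878.9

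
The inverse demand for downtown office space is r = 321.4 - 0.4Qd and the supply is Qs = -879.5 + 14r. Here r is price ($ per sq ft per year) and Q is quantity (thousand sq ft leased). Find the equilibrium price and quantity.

r* = 102, Q* = 548.5

Solving each curve for Q: Qd = 803.5 - 2.5r.
Set Qd = Qs: 803.5 - 2.5r = -879.5 + 14r, so 1683 = 16.5r and r* = 102.
From the demand curve, Q* = 803.5 - 2.5(102) = 548.5.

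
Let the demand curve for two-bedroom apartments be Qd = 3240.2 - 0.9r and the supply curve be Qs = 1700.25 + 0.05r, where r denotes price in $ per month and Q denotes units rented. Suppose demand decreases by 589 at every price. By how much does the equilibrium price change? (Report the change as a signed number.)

Δr = -620

Equating demand and supply, 3240.2 - 0.9r = 1700.25 + 0.05r gives 0.95r = 1539.95, so r* = 1621.
Then Q* = 3240.2 - 0.9(1621) = 1781.3.
After the shift, demand is Qd = 2651.2 - 0.9r.
The new intersection has 950.95 = 0.95r, i.e. r = 1001, Q = 1750.3.
Δr = 1001 - 1621 = -620.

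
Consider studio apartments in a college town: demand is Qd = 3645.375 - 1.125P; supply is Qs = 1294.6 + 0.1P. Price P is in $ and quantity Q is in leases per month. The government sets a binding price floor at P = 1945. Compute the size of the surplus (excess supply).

Evaluating both curves at the floor price 1945 gives Qd = 1457.25, Qs = 1489.1.
Surplus = Qs - Qd = 1489.1 - 1457.25 = 31.85.

Surplus = 31.85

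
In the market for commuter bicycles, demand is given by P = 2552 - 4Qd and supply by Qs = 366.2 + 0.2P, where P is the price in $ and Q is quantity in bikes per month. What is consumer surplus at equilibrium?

Rewriting in direct form: Qd = 638 - 0.25P.
The market clears where 638 - 0.25P = 366.2 + 0.2P. Rearranging, 0.45P = 271.8, hence P* = 604.
From the demand curve, Q* = 638 - 0.25(604) = 487.
Demand choke price (Qd = 0): P = 638/0.25 = 2552. Consumer surplus = ½ × (2552 - 604) × 487 = 474338.

Consumer surplus = 474338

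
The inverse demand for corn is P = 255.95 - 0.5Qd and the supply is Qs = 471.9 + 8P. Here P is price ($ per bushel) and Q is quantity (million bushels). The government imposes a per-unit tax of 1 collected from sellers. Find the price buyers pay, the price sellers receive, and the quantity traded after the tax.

P_b = 4.8, P_s = 3.8, Q = 502.3

Inverting to quantity form: Qd = 511.9 - 2P.
The tax drives a wedge P_b - P_s = 1. Substituting P_s = P_b - 1 into supply: Qs = 463.9 + 8P_b.
Market clearing requires 511.9 - 2P_b = 463.9 + 8P_b; hence 48 = 10P_b and P_b = 4.8.
Then P_s = 4.8 - 1 = 3.8 and Q = 511.9 - 2(4.8) = 502.3.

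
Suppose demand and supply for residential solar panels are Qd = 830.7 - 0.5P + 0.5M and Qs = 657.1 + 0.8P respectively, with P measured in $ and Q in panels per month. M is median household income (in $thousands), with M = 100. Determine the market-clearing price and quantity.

With M = 100, demand is Qd = 880.7 - 0.5P.
The market clears where 880.7 - 0.5P = 657.1 + 0.8P. Rearranging, 1.3P = 223.6, hence P* = 172.
Then Q* = 880.7 - 0.5(172) = 794.7.

P* = 172, Q* = 794.7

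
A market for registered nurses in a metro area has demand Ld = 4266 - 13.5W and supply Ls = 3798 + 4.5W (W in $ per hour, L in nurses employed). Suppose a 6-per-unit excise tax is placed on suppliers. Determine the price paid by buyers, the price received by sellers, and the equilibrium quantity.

W_b = 27.5, W_s = 21.5, L = 3894.75

With a tax of 6 on suppliers, they supply based on the net price W_s = W_b - 6, so Ls = 3771 + 4.5W_b.
Equate demand and the shifted supply: 4266 - 13.5W_b = 3771 + 4.5W_b, giving 18W_b = 495, so W_b = 27.5.
So W_s = 21.5 and the quantity traded is L = 4266 - 13.5(27.5) = 3894.75.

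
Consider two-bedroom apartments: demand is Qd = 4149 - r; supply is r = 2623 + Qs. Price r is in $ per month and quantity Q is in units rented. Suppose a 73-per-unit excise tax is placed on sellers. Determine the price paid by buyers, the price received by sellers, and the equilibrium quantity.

Rewriting in direct form: Qs = -2623 + r.
Sellers keep r_s = r_b - 73 per unit, so supply in terms of the buyer price is Qs = -2696 + r_b.
Market clearing requires 4149 - r_b = -2696 + r_b; hence 6845 = 2r_b and r_b = 3422.5.
So r_s = 3349.5 and the quantity traded is Q = 4149 - 3422.5 = 726.5.

r_b = 3422.5, r_s = 3349.5, Q = 726.5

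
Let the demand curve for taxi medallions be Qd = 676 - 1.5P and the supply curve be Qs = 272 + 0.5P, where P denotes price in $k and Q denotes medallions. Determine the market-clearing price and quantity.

Equating demand and supply, 676 - 1.5P = 272 + 0.5P gives 2P = 404, so P* = 202.
From the demand curve, Q* = 676 - 1.5(202) = 373.

P* = 202, Q* = 373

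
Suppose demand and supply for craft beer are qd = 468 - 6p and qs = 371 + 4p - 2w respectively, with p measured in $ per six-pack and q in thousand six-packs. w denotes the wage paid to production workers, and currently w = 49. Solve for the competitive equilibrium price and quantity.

With w = 49, supply is qs = 273 + 4p.
The market clears where 468 - 6p = 273 + 4p. Rearranging, 10p = 195, hence p* = 19.5.
Then q* = 468 - 6(19.5) = 351.

p* = 19.5, q* = 351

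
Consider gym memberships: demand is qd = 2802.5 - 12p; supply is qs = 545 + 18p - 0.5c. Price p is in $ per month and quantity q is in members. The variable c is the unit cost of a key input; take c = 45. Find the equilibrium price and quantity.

p* = 76, q* = 1890.5

With c = 45, supply is qs = 522.5 + 18p.
Set qd = qs: 2802.5 - 12p = 522.5 + 18p, so 2280 = 30p and p* = 76.
Then q* = 2802.5 - 12(76) = 1890.5.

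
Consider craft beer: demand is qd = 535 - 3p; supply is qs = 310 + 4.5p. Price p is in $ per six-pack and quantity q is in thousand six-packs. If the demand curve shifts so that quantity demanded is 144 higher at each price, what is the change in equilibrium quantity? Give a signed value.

The market clears where 535 - 3p = 310 + 4.5p. Rearranging, 7.5p = 225, hence p* = 30.
Plugging p* into demand: q* = 535 - 3(30) = 445.
After the shift, demand is qd = 679 - 3p.
New equilibrium: 369 = 7.5p, so p = 49.2 and q = 531.4.
Δq = 531.4 - 445 = 86.4.

Δq = 86.4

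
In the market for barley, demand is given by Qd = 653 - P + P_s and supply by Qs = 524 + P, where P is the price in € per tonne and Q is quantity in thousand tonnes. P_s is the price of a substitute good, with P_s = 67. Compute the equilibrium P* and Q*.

With P_s = 67, demand is Qd = 720 - P.
The market clears where 720 - P = 524 + P. Rearranging, 2P = 196, hence P* = 98.
From the demand curve, Q* = 720 - 98 = 622.

P* = 98, Q* = 622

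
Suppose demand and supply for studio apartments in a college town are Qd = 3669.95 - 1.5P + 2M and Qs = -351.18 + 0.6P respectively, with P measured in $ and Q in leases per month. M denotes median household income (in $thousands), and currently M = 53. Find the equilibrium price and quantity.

With M = 53, demand is Qd = 3775.95 - 1.5P.
Equating demand and supply, 3775.95 - 1.5P = -351.18 + 0.6P gives 2.1P = 4127.13, so P* = 1965.3.
Then Q* = 3775.95 - 1.5(1965.3) = 828.

P* = 1965.3, Q* = 828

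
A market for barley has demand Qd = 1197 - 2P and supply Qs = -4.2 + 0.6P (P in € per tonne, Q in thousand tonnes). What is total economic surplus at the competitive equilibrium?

Total surplus = 80739.75

Set Qd = Qs: 1197 - 2P = -4.2 + 0.6P, so 1201.2 = 2.6P and P* = 462.
Then Q* = 1197 - 2(462) = 273.
Demand choke price = 598.5; supply choke price = 7. CS = ½(598.5 - 462)(273) = 18632.25; PS = ½(462 - 7)(273) = 62107.5. Total surplus = 80739.75.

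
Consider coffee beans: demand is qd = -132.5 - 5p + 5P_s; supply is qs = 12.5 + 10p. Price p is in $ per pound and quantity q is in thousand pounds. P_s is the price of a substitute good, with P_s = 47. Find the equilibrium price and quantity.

p* = 6, q* = 72.5

With P_s = 47, demand is qd = 102.5 - 5p.
Set qd = qs: 102.5 - 5p = 12.5 + 10p, so 90 = 15p and p* = 6.
From the demand curve, q* = 102.5 - 5(6) = 72.5.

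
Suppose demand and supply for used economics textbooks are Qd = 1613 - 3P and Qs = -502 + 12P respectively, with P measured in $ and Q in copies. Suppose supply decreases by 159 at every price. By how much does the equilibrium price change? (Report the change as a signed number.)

Equating demand and supply, 1613 - 3P = -502 + 12P gives 15P = 2115, so P* = 141.
Plugging P* into demand: Q* = 1613 - 3(141) = 1190.
After the shift, supply is Qs = -661 + 12P.
Re-solving, 15P = 2274 gives P = 151.6 and Q = 1158.2.
ΔP = 151.6 - 141 = 10.6.

ΔP = 10.6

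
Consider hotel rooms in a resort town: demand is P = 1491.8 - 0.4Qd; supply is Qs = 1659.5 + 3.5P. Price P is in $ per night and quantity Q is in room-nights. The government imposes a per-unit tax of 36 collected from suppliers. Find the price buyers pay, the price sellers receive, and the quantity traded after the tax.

P_b = 366, P_s = 330, Q = 2814.5

Inverting to quantity form: Qd = 3729.5 - 2.5P.
The tax drives a wedge P_b - P_s = 36. Substituting P_s = P_b - 36 into supply: Qs = 1533.5 + 3.5P_b.
Set Qd = Qs: 3729.5 - 2.5P_b = 1533.5 + 3.5P_b, so 2196 = 6P_b and P_b = 366.
Then P_s = 366 - 36 = 330 and Q = 3729.5 - 2.5(366) = 2814.5.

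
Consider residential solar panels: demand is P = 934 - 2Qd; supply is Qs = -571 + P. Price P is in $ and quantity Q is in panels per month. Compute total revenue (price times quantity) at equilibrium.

Total revenue = 83732

In direct form, Qd = 467 - 0.5P.
The market clears where 467 - 0.5P = -571 + P. Rearranging, 1.5P = 1038, hence P* = 692.
Substitute back: Q* = 467 - 0.5(692) = 121.
Total revenue = P* × Q* = 692 × 121 = 83732.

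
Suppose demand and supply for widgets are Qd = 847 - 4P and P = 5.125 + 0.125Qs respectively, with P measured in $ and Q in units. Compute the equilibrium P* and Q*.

P* = 74, Q* = 551

Inverting to quantity form: Qs = -41 + 8P.
Set Qd = Qs: 847 - 4P = -41 + 8P, so 888 = 12P and P* = 74.
From the demand curve, Q* = 847 - 4(74) = 551.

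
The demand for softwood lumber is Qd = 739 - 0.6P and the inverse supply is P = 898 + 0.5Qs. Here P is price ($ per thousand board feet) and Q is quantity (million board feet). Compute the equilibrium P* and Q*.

P* = 975, Q* = 154

Inverting to quantity form: Qs = -1796 + 2P.
Set Qd = Qs: 739 - 0.6P = -1796 + 2P, so 2535 = 2.6P and P* = 975.
Then Q* = 739 - 0.6(975) = 154.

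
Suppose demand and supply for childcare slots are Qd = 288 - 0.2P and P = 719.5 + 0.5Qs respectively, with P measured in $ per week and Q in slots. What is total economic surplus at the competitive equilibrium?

Solving each curve for Q: Qs = -1439 + 2P.
Equating demand and supply, 288 - 0.2P = -1439 + 2P gives 2.2P = 1727, so P* = 785.
From the demand curve, Q* = 288 - 0.2(785) = 131.
Demand choke price = 1440; supply choke price = 719.5. CS = ½(1440 - 785)(131) = 42902.5; PS = ½(785 - 719.5)(131) = 4290.25. Total surplus = 47192.75.

Total surplus = 47192.75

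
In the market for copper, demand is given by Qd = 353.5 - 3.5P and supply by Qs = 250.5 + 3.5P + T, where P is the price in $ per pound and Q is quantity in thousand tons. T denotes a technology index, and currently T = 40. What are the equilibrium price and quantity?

P* = 9, Q* = 322

With T = 40, supply is Qs = 290.5 + 3.5P.
Set Qd = Qs: 353.5 - 3.5P = 290.5 + 3.5P, so 63 = 7P and P* = 9.
Then Q* = 353.5 - 3.5(9) = 322.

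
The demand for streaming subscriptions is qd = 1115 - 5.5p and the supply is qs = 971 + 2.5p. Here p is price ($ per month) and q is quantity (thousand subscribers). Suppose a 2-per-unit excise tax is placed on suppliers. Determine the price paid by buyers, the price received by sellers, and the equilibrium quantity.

p_b = 18.625, p_s = 16.625, q = 1012.5625

With a tax of 2 on suppliers, they supply based on the net price p_s = p_b - 2, so qs = 966 + 2.5p_b.
Market clearing requires 1115 - 5.5p_b = 966 + 2.5p_b; hence 149 = 8p_b and p_b = 18.625.
So p_s = 16.625 and the quantity traded is q = 1115 - 5.5(18.625) = 1012.5625.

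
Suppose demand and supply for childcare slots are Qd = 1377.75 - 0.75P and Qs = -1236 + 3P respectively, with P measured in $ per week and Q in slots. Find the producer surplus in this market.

The market clears where 1377.75 - 0.75P = -1236 + 3P. Rearranging, 3.75P = 2613.75, hence P* = 697.
Substitute back: Q* = 1377.75 - 0.75(697) = 855.
Supply choke price (Qs = 0): P = 412. Producer surplus = ½ × (697 - 412) × 855 = 121837.5.

Producer surplus = 121837.5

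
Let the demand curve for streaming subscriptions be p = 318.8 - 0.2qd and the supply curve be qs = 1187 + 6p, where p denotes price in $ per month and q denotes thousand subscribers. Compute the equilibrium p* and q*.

In direct form, qd = 1594 - 5p.
Equating demand and supply, 1594 - 5p = 1187 + 6p gives 11p = 407, so p* = 37.
Substitute back: q* = 1594 - 5(37) = 1409.

p* = 37, q* = 1409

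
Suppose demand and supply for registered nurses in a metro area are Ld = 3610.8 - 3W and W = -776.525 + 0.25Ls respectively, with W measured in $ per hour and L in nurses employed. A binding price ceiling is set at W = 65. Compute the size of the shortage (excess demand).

Solving each curve for L: Ls = 3106.1 + 4W.
Evaluating both curves at the ceiling price 65 gives Ld = 3415.8, Ls = 3366.1.
Shortage = Ld - Ls = 3415.8 - 3366.1 = 49.7.

Shortage = 49.7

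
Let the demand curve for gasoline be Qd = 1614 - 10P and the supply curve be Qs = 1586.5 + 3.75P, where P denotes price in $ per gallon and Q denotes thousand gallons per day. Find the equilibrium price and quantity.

P* = 2, Q* = 1594

At equilibrium Qd = Qs, so 1614 - 10P = 1586.5 + 3.75P; collecting terms, 27.5 = 13.75P and P* = 2.
Plugging P* into demand: Q* = 1614 - 10(2) = 1594.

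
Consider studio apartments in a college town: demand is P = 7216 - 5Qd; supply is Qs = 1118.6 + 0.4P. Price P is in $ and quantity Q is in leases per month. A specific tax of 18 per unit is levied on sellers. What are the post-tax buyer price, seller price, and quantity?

Solving each curve for Q: Qd = 1443.2 - 0.2P.
With a tax of 18 on sellers, they supply based on the net price P_s = P_b - 18, so Qs = 1111.4 + 0.4P_b.
Equate demand and the shifted supply: 1443.2 - 0.2P_b = 1111.4 + 0.4P_b, giving 0.6P_b = 331.8, so P_b = 553.
So P_s = 535 and the quantity traded is Q = 1443.2 - 0.2(553) = 1332.6.

P_b = 553, P_s = 535, Q = 1332.6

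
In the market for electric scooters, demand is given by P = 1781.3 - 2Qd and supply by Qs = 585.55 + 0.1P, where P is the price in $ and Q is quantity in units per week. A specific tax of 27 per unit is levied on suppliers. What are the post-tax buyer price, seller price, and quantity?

P_b = 513, P_s = 486, Q = 634.15

Rewriting in direct form: Qd = 890.65 - 0.5P.
The tax drives a wedge P_b - P_s = 27. Substituting P_s = P_b - 27 into supply: Qs = 582.85 + 0.1P_b.
Equate demand and the shifted supply: 890.65 - 0.5P_b = 582.85 + 0.1P_b, giving 0.6P_b = 307.8, so P_b = 513.
Then P_s = 513 - 27 = 486 and Q = 890.65 - 0.5(513) = 634.15.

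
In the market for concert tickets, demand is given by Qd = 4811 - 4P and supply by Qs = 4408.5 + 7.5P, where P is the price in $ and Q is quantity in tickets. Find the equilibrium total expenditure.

Total expenditure = 163485

Equating demand and supply, 4811 - 4P = 4408.5 + 7.5P gives 11.5P = 402.5, so P* = 35.
Plugging P* into demand: Q* = 4811 - 4(35) = 4671.
Total expenditure = P* × Q* = 35 × 4671 = 163485.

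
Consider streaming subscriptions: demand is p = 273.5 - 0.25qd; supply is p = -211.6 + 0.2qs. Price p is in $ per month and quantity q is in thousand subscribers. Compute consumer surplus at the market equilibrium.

Solving each curve for q: qd = 1094 - 4p and qs = 1058 + 5p.
The market clears where 1094 - 4p = 1058 + 5p. Rearranging, 9p = 36, hence p* = 4.
Plugging p* into demand: q* = 1094 - 4(4) = 1078.
Demand choke price (qd = 0): p = 1094/4 = 273.5. Consumer surplus = ½ × (273.5 - 4) × 1078 = 145260.5.

Consumer surplus = 145260.5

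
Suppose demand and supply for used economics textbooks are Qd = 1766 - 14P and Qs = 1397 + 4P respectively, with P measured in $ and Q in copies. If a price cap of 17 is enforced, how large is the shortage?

With P fixed at 17, quantity demanded is 1528 and quantity supplied is 1465.
Shortage = Qd - Qs = 1528 - 1465 = 63.

Shortage = 63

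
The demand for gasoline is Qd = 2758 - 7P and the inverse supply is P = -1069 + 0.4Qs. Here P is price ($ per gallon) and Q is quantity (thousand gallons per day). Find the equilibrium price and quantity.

In direct form, Qs = 2672.5 + 2.5P.
The market clears where 2758 - 7P = 2672.5 + 2.5P. Rearranging, 9.5P = 85.5, hence P* = 9.
Then Q* = 2758 - 7(9) = 2695.

P* = 9, Q* = 2695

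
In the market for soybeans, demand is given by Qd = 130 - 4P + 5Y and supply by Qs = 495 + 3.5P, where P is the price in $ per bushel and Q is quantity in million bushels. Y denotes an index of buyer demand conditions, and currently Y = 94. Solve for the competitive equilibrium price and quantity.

P* = 14, Q* = 544

With Y = 94, demand is Qd = 600 - 4P.
At equilibrium Qd = Qs, so 600 - 4P = 495 + 3.5P; collecting terms, 105 = 7.5P and P* = 14.
Plugging P* into demand: Q* = 600 - 4(14) = 544.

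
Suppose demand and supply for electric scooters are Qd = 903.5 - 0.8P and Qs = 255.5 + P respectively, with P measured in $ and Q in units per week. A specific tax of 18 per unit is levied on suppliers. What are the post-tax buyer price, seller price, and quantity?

P_b = 370, P_s = 352, Q = 607.5

Suppliers keep P_s = P_b - 18 per unit, so supply in terms of the buyer price is Qs = 237.5 + P_b.
Equate demand and the shifted supply: 903.5 - 0.8P_b = 237.5 + P_b, giving 1.8P_b = 666, so P_b = 370.
So P_s = 352 and the quantity traded is Q = 903.5 - 0.8(370) = 607.5.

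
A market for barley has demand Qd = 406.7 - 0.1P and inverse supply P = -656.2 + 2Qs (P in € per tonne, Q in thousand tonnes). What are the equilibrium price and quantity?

Rewriting in direct form: Qs = 328.1 + 0.5P.
At equilibrium Qd = Qs, so 406.7 - 0.1P = 328.1 + 0.5P; collecting terms, 78.6 = 0.6P and P* = 131.
Substitute back: Q* = 406.7 - 0.1(131) = 393.6.

P* = 131, Q* = 393.6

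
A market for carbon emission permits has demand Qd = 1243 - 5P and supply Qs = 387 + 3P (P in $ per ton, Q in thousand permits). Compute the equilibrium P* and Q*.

The market clears where 1243 - 5P = 387 + 3P. Rearranging, 8P = 856, hence P* = 107.
Then Q* = 1243 - 5(107) = 708.

P* = 107, Q* = 708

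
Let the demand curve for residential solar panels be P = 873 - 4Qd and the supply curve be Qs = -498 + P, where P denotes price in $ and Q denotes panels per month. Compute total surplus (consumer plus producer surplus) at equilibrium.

Total surplus = 14062.5

Rewriting in direct form: Qd = 218.25 - 0.25P.
At equilibrium Qd = Qs, so 218.25 - 0.25P = -498 + P; collecting terms, 716.25 = 1.25P and P* = 573.
Substitute back: Q* = 218.25 - 0.25(573) = 75.
Demand choke price = 873; supply choke price = 498. CS = ½(873 - 573)(75) = 11250; PS = ½(573 - 498)(75) = 2812.5. Total surplus = 14062.5.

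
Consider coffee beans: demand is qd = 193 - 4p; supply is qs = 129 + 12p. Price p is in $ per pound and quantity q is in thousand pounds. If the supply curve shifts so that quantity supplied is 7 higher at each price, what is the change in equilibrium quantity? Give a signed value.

Δq = 1.75

Equating demand and supply, 193 - 4p = 129 + 12p gives 16p = 64, so p* = 4.
Then q* = 193 - 4(4) = 177.
After the shift, supply is qs = 136 + 12p.
The new intersection has 57 = 16p, i.e. p = 3.5625, q = 178.75.
Δq = 178.75 - 177 = 1.75.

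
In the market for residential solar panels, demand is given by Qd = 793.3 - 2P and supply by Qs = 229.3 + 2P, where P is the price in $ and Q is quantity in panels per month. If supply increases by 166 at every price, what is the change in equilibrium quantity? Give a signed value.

ΔQ = 83

At equilibrium Qd = Qs, so 793.3 - 2P = 229.3 + 2P; collecting terms, 564 = 4P and P* = 141.
Then Q* = 793.3 - 2(141) = 511.3.
After the shift, supply is Qs = 395.3 + 2P.
Re-solving, 4P = 398 gives P = 99.5 and Q = 594.3.
ΔQ = 594.3 - 511.3 = 83.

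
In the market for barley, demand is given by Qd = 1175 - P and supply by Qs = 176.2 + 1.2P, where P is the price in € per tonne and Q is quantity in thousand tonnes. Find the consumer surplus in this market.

The market clears where 1175 - P = 176.2 + 1.2P. Rearranging, 2.2P = 998.8, hence P* = 454.
Substitute back: Q* = 1175 - 454 = 721.
Demand choke price (Qd = 0): P = 1175. Consumer surplus = ½ × (1175 - 454) × 721 = 259920.5.

Consumer surplus = 259920.5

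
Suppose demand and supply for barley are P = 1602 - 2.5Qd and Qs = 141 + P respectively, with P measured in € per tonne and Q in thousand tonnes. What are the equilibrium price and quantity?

Inverting to quantity form: Qd = 640.8 - 0.4P.
The market clears where 640.8 - 0.4P = 141 + P. Rearranging, 1.4P = 499.8, hence P* = 357.
Plugging P* into demand: Q* = 640.8 - 0.4(357) = 498.

P* = 357, Q* = 498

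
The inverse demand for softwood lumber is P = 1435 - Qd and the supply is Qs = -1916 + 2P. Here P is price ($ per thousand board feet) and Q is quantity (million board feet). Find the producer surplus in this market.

Solving each curve for Q: Qd = 1435 - P.
Equating demand and supply, 1435 - P = -1916 + 2P gives 3P = 3351, so P* = 1117.
Plugging P* into demand: Q* = 1435 - 1117 = 318.
Supply choke price (Qs = 0): P = 958. Producer surplus = ½ × (1117 - 958) × 318 = 25281.

Producer surplus = 25281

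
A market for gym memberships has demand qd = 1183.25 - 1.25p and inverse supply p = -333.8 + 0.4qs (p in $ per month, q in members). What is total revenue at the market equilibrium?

Total revenue = 99231

In direct form, qs = 834.5 + 2.5p.
Equating demand and supply, 1183.25 - 1.25p = 834.5 + 2.5p gives 3.75p = 348.75, so p* = 93.
Substitute back: q* = 1183.25 - 1.25(93) = 1067.
Total revenue = p* × q* = 93 × 1067 = 99231.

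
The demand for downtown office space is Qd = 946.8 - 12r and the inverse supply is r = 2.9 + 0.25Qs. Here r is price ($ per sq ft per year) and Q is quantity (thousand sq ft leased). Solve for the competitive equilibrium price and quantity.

In direct form, Qs = -11.6 + 4r.
Equating demand and supply, 946.8 - 12r = -11.6 + 4r gives 16r = 958.4, so r* = 59.9.
Substitute back: Q* = 946.8 - 12(59.9) = 228.

r* = 59.9, Q* = 228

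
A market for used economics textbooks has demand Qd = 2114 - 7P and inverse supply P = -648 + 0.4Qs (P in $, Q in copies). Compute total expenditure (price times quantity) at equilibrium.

Inverting to quantity form: Qs = 1620 + 2.5P.
Equating demand and supply, 2114 - 7P = 1620 + 2.5P gives 9.5P = 494, so P* = 52.
Substitute back: Q* = 2114 - 7(52) = 1750.
Total expenditure = P* × Q* = 52 × 1750 = 91000.

Total expenditure = 91000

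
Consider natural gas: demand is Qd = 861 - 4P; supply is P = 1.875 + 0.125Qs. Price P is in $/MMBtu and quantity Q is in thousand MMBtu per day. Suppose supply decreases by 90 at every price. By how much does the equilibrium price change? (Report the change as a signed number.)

ΔP = 7.5

In direct form, Qs = -15 + 8P.
The market clears where 861 - 4P = -15 + 8P. Rearranging, 12P = 876, hence P* = 73.
Plugging P* into demand: Q* = 861 - 4(73) = 569.
After the shift, supply is Qs = -105 + 8P.
Re-solving, 12P = 966 gives P = 80.5 and Q = 539.
ΔP = 80.5 - 73 = 7.5.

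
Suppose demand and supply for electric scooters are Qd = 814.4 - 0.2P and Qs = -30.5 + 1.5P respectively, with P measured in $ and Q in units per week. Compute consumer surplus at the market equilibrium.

Equating demand and supply, 814.4 - 0.2P = -30.5 + 1.5P gives 1.7P = 844.9, so P* = 497.
Substitute back: Q* = 814.4 - 0.2(497) = 715.
Demand choke price (Qd = 0): P = 814.4/0.2 = 4072. Consumer surplus = ½ × (4072 - 497) × 715 = 1278062.5.

Consumer surplus = 1278062.5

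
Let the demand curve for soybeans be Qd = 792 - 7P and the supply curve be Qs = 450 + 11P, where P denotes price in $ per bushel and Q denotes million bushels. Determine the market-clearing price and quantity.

Equating demand and supply, 792 - 7P = 450 + 11P gives 18P = 342, so P* = 19.
From the demand curve, Q* = 792 - 7(19) = 659.

P* = 19, Q* = 659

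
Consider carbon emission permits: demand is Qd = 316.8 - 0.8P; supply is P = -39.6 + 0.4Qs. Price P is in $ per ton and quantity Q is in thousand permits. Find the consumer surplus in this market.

Consumer surplus = 43560

Solving each curve for Q: Qs = 99 + 2.5P.
Equating demand and supply, 316.8 - 0.8P = 99 + 2.5P gives 3.3P = 217.8, so P* = 66.
Then Q* = 316.8 - 0.8(66) = 264.
Demand choke price (Qd = 0): P = 316.8/0.8 = 396. Consumer surplus = ½ × (396 - 66) × 264 = 43560.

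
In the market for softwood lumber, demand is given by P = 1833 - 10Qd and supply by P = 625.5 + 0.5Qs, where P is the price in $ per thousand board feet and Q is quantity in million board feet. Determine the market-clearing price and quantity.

P* = 683, Q* = 115

Inverting to quantity form: Qd = 183.3 - 0.1P and Qs = -1251 + 2P.
Equating demand and supply, 183.3 - 0.1P = -1251 + 2P gives 2.1P = 1434.3, so P* = 683.
Substitute back: Q* = 183.3 - 0.1(683) = 115.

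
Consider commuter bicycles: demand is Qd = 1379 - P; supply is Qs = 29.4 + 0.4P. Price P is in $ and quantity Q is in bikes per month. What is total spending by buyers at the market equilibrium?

Total spending by buyers = 400060

The market clears where 1379 - P = 29.4 + 0.4P. Rearranging, 1.4P = 1349.6, hence P* = 964.
Substitute back: Q* = 1379 - 964 = 415.
Total spending by buyers = P* × Q* = 964 × 415 = 400060.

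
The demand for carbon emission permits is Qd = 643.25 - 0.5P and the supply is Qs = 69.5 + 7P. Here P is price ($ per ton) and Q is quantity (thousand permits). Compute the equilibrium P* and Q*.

P* = 76.5, Q* = 605

At equilibrium Qd = Qs, so 643.25 - 0.5P = 69.5 + 7P; collecting terms, 573.75 = 7.5P and P* = 76.5.
From the demand curve, Q* = 643.25 - 0.5(76.5) = 605.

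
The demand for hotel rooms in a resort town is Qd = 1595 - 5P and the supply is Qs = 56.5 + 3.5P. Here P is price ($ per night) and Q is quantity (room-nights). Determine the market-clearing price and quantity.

At equilibrium Qd = Qs, so 1595 - 5P = 56.5 + 3.5P; collecting terms, 1538.5 = 8.5P and P* = 181.
From the demand curve, Q* = 1595 - 5(181) = 690.

P* = 181, Q* = 690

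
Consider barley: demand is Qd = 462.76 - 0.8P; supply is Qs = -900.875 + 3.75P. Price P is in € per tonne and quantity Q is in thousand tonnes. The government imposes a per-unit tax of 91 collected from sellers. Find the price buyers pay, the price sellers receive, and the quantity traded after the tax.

P_b = 374.7, P_s = 283.7, Q = 163

With a tax of 91 on sellers, they supply based on the net price P_s = P_b - 91, so Qs = -1242.125 + 3.75P_b.
Market clearing requires 462.76 - 0.8P_b = -1242.125 + 3.75P_b; hence 1704.885 = 4.55P_b and P_b = 374.7.
So P_s = 283.7 and the quantity traded is Q = 462.76 - 0.8(374.7) = 163.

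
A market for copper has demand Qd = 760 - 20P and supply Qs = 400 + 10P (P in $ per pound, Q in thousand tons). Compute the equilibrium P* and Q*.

P* = 12, Q* = 520

At equilibrium Qd = Qs, so 760 - 20P = 400 + 10P; collecting terms, 360 = 30P and P* = 12.
Substitute back: Q* = 760 - 20(12) = 520.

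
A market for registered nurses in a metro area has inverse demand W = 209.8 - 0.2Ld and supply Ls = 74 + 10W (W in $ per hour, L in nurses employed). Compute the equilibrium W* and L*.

Rewriting in direct form: Ld = 1049 - 5W.
The market clears where 1049 - 5W = 74 + 10W. Rearranging, 15W = 975, hence W* = 65.
Substitute back: L* = 1049 - 5(65) = 724.

W* = 65, L* = 724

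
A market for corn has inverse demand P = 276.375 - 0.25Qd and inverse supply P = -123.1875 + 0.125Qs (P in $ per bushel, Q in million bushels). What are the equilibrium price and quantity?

P* = 10, Q* = 1065.5

Inverting to quantity form: Qd = 1105.5 - 4P and Qs = 985.5 + 8P.
At equilibrium Qd = Qs, so 1105.5 - 4P = 985.5 + 8P; collecting terms, 120 = 12P and P* = 10.
From the demand curve, Q* = 1105.5 - 4(10) = 1065.5.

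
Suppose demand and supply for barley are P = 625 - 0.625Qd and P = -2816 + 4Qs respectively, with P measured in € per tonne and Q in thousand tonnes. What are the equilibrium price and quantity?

P* = 160, Q* = 744

In direct form, Qd = 1000 - 1.6P and Qs = 704 + 0.25P.
Equating demand and supply, 1000 - 1.6P = 704 + 0.25P gives 1.85P = 296, so P* = 160.
From the demand curve, Q* = 1000 - 1.6(160) = 744.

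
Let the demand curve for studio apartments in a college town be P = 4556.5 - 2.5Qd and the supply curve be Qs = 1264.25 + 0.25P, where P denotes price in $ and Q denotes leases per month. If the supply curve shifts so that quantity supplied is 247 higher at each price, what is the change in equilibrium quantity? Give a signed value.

ΔQ = 152

Inverting to quantity form: Qd = 1822.6 - 0.4P.
The market clears where 1822.6 - 0.4P = 1264.25 + 0.25P. Rearranging, 0.65P = 558.35, hence P* = 859.
Then Q* = 1822.6 - 0.4(859) = 1479.
After the shift, supply is Qs = 1511.25 + 0.25P.
New equilibrium: 311.35 = 0.65P, so P = 479 and Q = 1631.
ΔQ = 1631 - 1479 = 152.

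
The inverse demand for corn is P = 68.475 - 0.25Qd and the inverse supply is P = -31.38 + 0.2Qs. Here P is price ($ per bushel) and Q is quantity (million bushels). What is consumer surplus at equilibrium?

Consumer surplus = 6154.95125

Rewriting in direct form: Qd = 273.9 - 4P and Qs = 156.9 + 5P.
At equilibrium Qd = Qs, so 273.9 - 4P = 156.9 + 5P; collecting terms, 117 = 9P and P* = 13.
From the demand curve, Q* = 273.9 - 4(13) = 221.9.
Demand choke price (Qd = 0): P = 273.9/4 = 68.475. Consumer surplus = ½ × (68.475 - 13) × 221.9 = 6154.95125.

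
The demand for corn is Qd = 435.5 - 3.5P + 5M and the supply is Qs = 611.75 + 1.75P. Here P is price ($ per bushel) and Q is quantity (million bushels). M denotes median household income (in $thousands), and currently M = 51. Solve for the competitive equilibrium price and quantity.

P* = 15, Q* = 638

With M = 51, demand is Qd = 690.5 - 3.5P.
The market clears where 690.5 - 3.5P = 611.75 + 1.75P. Rearranging, 5.25P = 78.75, hence P* = 15.
Plugging P* into demand: Q* = 690.5 - 3.5(15) = 638.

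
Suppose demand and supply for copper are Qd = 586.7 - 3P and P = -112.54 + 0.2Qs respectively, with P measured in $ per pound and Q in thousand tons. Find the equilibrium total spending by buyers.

Total spending by buyers = 1733.1

In direct form, Qs = 562.7 + 5P.
Equating demand and supply, 586.7 - 3P = 562.7 + 5P gives 8P = 24, so P* = 3.
From the demand curve, Q* = 586.7 - 3(3) = 577.7.
Total spending by buyers = P* × Q* = 3 × 577.7 = 1733.1.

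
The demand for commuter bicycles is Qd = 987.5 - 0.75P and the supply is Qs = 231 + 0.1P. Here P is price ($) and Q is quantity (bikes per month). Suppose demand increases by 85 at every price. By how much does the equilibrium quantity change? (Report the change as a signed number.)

Equating demand and supply, 987.5 - 0.75P = 231 + 0.1P gives 0.85P = 756.5, so P* = 890.
Plugging P* into demand: Q* = 987.5 - 0.75(890) = 320.
After the shift, demand is Qd = 1072.5 - 0.75P.
Re-solving, 0.85P = 841.5 gives P = 990 and Q = 330.
ΔQ = 330 - 320 = 10.

ΔQ = 10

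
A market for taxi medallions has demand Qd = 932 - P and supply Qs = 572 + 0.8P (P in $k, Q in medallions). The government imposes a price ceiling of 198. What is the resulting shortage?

Shortage = 3.6

At P = 198: Qd = 734 and Qs = 730.4.
Shortage = Qd - Qs = 734 - 730.4 = 3.6.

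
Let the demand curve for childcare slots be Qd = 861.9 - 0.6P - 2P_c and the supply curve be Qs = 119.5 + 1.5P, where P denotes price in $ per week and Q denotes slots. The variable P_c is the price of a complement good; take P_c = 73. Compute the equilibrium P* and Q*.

P* = 284, Q* = 545.5

With P_c = 73, demand is Qd = 715.9 - 0.6P.
At equilibrium Qd = Qs, so 715.9 - 0.6P = 119.5 + 1.5P; collecting terms, 596.4 = 2.1P and P* = 284.
Then Q* = 715.9 - 0.6(284) = 545.5.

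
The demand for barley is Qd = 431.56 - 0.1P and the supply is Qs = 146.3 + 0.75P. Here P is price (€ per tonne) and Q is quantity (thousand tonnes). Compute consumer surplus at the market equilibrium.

Consumer surplus = 792020

Equating demand and supply, 431.56 - 0.1P = 146.3 + 0.75P gives 0.85P = 285.26, so P* = 335.6.
From the demand curve, Q* = 431.56 - 0.1(335.6) = 398.
Demand choke price (Qd = 0): P = 431.56/0.1 = 4315.6. Consumer surplus = ½ × (4315.6 - 335.6) × 398 = 792020.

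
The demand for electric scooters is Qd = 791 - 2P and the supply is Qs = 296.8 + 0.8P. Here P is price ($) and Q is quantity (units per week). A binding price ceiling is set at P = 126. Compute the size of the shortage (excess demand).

Shortage = 141.4

At P = 126: Qd = 539 and Qs = 397.6.
Shortage = Qd - Qs = 539 - 397.6 = 141.4.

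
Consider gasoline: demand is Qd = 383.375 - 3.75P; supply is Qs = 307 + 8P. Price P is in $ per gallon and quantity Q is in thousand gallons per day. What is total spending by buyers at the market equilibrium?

Total spending by buyers = 2333.5

Set Qd = Qs: 383.375 - 3.75P = 307 + 8P, so 76.375 = 11.75P and P* = 6.5.
Plugging P* into demand: Q* = 383.375 - 3.75(6.5) = 359.
Total spending by buyers = P* × Q* = 6.5 × 359 = 2333.5.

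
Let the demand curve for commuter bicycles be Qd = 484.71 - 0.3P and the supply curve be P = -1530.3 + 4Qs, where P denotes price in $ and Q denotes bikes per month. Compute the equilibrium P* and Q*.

P* = 185.7, Q* = 429

Rewriting in direct form: Qs = 382.575 + 0.25P.
Equating demand and supply, 484.71 - 0.3P = 382.575 + 0.25P gives 0.55P = 102.135, so P* = 185.7.
Plugging P* into demand: Q* = 484.71 - 0.3(185.7) = 429.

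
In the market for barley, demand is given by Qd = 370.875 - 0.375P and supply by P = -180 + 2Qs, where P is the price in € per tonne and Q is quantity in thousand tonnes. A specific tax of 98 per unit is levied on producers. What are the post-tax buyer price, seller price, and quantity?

Solving each curve for Q: Qs = 90 + 0.5P.
With a tax of 98 on producers, they supply based on the net price P_s = P_b - 98, so Qs = 41 + 0.5P_b.
Market clearing requires 370.875 - 0.375P_b = 41 + 0.5P_b; hence 329.875 = 0.875P_b and P_b = 377.
Then P_s = 377 - 98 = 279 and Q = 370.875 - 0.375(377) = 229.5.

P_b = 377, P_s = 279, Q = 229.5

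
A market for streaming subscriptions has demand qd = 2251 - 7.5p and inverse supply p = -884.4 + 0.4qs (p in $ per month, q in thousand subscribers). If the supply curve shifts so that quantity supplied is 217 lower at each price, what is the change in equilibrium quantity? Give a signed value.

Inverting to quantity form: qs = 2211 + 2.5p.
The market clears where 2251 - 7.5p = 2211 + 2.5p. Rearranging, 10p = 40, hence p* = 4.
From the demand curve, q* = 2251 - 7.5(4) = 2221.
After the shift, supply is qs = 1994 + 2.5p.
New equilibrium: 257 = 10p, so p = 25.7 and q = 2058.25.
Δq = 2058.25 - 2221 = -162.75.

Δq = -162.75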